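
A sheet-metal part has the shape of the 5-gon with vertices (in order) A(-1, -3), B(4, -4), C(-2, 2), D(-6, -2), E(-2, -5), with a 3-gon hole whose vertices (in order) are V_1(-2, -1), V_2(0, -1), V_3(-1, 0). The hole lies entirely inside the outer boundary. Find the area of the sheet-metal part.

Outer boundary:
A→B: (-1)(-4) − (4)(-3) = 16
B→C: (4)(2) − (-2)(-4) = 0
C→D: (-2)(-2) − (-6)(2) = 16
D→E: (-6)(-5) − (-2)(-2) = 26
E→A: (-2)(-3) − (-1)(-5) = 1
Σ = 59
Area = |Σ|/2 = 29.5.
Hole:
Apply the shoelace formula: 2A = Σ (x_i·y_{i+1} − x_{i+1}·y_i), indices taken mod 3.
Cross-terms: 2, -1, 1  ⇒  Σ = 2
Area = |Σ|/2 = 1.
Net area = 29.5 − 1 = 28.5.

28.5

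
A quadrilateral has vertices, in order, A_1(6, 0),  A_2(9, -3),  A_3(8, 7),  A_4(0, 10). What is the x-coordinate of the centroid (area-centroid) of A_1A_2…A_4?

Apply Gauss's area formula. First the cross-terms c_i = x_i·y_{i+1} − x_{i+1}·y_i:
  -18, 87, 80, -60  ⇒  2A = 89, A = 44.5.
Then Σ (x_i + x_{i+1})·c_i = 1489, so x̄ = 1489 / (6·44.5) = 1489/267.

1489/267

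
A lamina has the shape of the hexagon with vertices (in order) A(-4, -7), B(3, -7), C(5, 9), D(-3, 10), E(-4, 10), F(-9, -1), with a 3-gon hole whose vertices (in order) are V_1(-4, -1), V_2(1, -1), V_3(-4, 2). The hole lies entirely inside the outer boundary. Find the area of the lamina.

Outer boundary:
Apply the shoelace (surveyor's) formula: 2A = Σ (x_i·y_{i+1} − x_{i+1}·y_i), indices taken mod 6.
Cross-terms: 49, 62, 77, 10, 94, 59  ⇒  Σ = 351
Area = |Σ|/2 = 175.5.
Hole:
Apply the shoelace formula: 2A = Σ (x_i·y_{i+1} − x_{i+1}·y_i), indices taken mod 3.
V_1→V_2: (-4)(-1) − (1)(-1) = 5
V_2→V_3: (1)(2) − (-4)(-1) = -2
V_3→V_1: (-4)(-1) − (-4)(2) = 12
Σ = 15
Area = |Σ|/2 = 7.5.
Net area = 175.5 − 7.5 = 168.

168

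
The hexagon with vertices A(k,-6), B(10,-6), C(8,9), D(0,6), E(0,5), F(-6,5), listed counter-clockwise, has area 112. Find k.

8

The doubled signed area Σ (x_i y_{i+1} − x_{i+1} y_i) is linear in k.
With k=0 it equals 312; the coefficient of k is -11 (from the two edges through A).
So -11·k + 312 = 2·112 = 224 ⇒ k = 8.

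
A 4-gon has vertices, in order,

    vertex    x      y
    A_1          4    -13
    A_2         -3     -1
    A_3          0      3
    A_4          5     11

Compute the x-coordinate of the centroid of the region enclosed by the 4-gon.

Apply the shoelace (surveyor's) formula. First the cross-terms c_i = x_i·y_{i+1} − x_{i+1}·y_i:
  -43, -9, -15, -109  ⇒  2A = -176, A = -88.
Then Σ (x_i + x_{i+1})·c_i = -1072, so x̄ = -1072 / (6·(-88)) = 67/33.

67/33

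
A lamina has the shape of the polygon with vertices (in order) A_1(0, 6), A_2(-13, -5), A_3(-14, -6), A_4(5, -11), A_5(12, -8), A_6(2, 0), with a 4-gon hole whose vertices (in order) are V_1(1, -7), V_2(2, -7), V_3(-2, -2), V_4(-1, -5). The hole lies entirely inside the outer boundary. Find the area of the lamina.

Outer boundary:
Cross-terms: 78, 8, 184, 92, 16, 12  ⇒  Σ = 390
Area = |Σ|/2 = 195.
Hole:
Cross-terms: 7, -18, 8, 12  ⇒  Σ = 9
Area = |Σ|/2 = 4.5.
Net area = 195 − 4.5 = 190.5.

190.5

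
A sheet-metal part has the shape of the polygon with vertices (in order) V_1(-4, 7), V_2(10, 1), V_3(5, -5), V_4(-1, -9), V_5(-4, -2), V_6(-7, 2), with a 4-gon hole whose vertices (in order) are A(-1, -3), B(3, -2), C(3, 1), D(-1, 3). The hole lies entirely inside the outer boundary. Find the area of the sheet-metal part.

120

Outer boundary:
Apply Gauss's area formula: 2A = Σ (x_i·y_{i+1} − x_{i+1}·y_i), indices taken mod 6.
Cross-terms: -74, -55, -50, -34, -22, -41  ⇒  Σ = -276
Area = |Σ|/2 = 138.
Hole:
Apply the surveyor's formula: 2A = Σ (x_i·y_{i+1} − x_{i+1}·y_i), indices taken mod 4.
Σ = (11) + (9) + (10) + (6) = 36
Area = |Σ|/2 = 18.
Net area = 138 − 18 = 120.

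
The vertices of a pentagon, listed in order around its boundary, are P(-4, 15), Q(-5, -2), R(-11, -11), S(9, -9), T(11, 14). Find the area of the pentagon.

380

Cross-terms: 83, 33, 198, 225, 221  ⇒  Σ = 760
Area = |Σ|/2 = 380.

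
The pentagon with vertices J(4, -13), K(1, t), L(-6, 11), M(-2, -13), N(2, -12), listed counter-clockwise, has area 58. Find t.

Write out the shoelace sum; only the two edges meeting at K involve t:
2·Area = [(4·t − 1·(-13)) + (1·11 − (-6)·t)] + 172
       = 10·t + 196 = 116
⇒ t = -8.

-8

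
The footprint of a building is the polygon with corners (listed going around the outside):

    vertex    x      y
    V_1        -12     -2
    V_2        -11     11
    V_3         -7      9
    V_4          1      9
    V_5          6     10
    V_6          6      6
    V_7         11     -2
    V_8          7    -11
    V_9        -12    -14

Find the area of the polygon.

Apply the surveyor's formula: 2A = Σ (x_i·y_{i+1} − x_{i+1}·y_i), indices taken mod 9.
Σ = (-154) + (-22) + (-72) + (-44) + (-24) + (-78) + (-107) + (-230) + (-144) = -875
Area = |Σ|/2 = 437.5.

437.5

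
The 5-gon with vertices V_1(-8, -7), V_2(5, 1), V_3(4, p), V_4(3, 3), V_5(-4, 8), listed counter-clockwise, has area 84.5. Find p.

Write out the shoelace sum; only the two edges meeting at V_3 involve p:
2·Area = [(5·p − 4·1) + (4·3 − 3·p)] + 155
       = 2·p + 163 = 169
⇒ p = 3.

3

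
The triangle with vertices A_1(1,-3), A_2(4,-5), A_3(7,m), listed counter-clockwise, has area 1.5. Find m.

-6

Write out the shoelace sum; only the two edges meeting at A_3 involve m:
2·Area = [(4·m − 7·(-5)) + (7·(-3) − 1·m)] + 7
       = 3·m + 21 = 3
⇒ m = -6.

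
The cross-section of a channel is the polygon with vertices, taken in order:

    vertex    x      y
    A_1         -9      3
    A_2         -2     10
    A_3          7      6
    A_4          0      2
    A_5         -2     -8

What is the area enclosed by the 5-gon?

Σ = (-84) + (-82) + (14) + (4) + (-78) = -226
Area = |Σ|/2 = 113.

113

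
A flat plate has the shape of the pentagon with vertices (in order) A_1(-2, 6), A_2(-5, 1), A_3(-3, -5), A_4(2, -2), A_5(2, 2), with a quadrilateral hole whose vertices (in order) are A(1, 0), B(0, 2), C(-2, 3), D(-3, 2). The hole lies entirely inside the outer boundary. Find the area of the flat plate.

Outer boundary:
Σ = (28) + (28) + (16) + (8) + (16) = 96
Area = |Σ|/2 = 48.
Hole:
Apply the shoelace formula: 2A = Σ (x_i·y_{i+1} − x_{i+1}·y_i), indices taken mod 4.
Σ = (2) + (4) + (5) + (-2) = 9
Area = |Σ|/2 = 4.5.
Net area = 48 − 4.5 = 43.5.

43.5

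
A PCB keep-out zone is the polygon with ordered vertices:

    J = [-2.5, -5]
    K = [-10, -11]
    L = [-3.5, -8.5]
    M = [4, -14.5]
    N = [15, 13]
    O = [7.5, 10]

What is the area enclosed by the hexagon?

Cross-terms: -22.5, 46.5, 84.75, 269.5, 52.5, -12.5  ⇒  Σ = 418.25
Area = |Σ|/2 = 209.125.

209.125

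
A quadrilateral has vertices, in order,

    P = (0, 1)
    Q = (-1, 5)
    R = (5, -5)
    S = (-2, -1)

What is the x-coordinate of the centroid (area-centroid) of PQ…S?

61/54

Apply Gauss's area formula. First the cross-terms c_i = x_i·y_{i+1} − x_{i+1}·y_i:
  1, -20, -15, -2  ⇒  2A = -36, A = -18.
Then Σ (x_i + x_{i+1})·c_i = -122, so x̄ = -122 / (6·(-18)) = 61/54.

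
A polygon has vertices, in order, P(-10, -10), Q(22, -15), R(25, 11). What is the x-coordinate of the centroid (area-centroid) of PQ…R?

Apply the surveyor's formula. First the cross-terms c_i = x_i·y_{i+1} − x_{i+1}·y_i:
  370, 617, -140  ⇒  2A = 847, A = 423.5.
Then Σ (x_i + x_{i+1})·c_i = 31339, so x̄ = 31339 / (6·423.5) = 37/3.

37/3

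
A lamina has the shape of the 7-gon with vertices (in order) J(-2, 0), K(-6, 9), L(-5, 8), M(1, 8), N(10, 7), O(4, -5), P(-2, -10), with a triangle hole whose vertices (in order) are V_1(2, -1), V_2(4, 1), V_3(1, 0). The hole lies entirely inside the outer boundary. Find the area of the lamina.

Outer boundary:
Σ = (-18) + (-3) + (-48) + (-73) + (-78) + (-50) + (-20) = -290
Area = |Σ|/2 = 145.
Hole:
Apply the shoelace formula: 2A = Σ (x_i·y_{i+1} − x_{i+1}·y_i), indices taken mod 3.
Σ = (6) + (-1) + (-1) = 4
Area = |Σ|/2 = 2.
Net area = 145 − 2 = 143.

143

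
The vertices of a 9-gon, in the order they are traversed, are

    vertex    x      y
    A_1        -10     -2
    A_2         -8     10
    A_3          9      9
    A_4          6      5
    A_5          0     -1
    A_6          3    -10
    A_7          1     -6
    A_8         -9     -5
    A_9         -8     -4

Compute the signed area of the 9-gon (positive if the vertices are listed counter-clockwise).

Cross-terms: -116, -162, -9, -6, 3, -8, -59, -4, -24  ⇒  Σ = -385
Signed area = Σ/2 = -192.5 (negative ⇒ clockwise traversal).

-192.5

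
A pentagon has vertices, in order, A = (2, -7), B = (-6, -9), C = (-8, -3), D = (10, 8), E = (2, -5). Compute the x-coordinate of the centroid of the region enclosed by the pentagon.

Apply the shoelace formula. First the cross-terms c_i = x_i·y_{i+1} − x_{i+1}·y_i:
  -60, -54, -34, -66, -4  ⇒  2A = -218, A = -109.
Then Σ (x_i + x_{i+1})·c_i = 120, so x̄ = 120 / (6·(-109)) = -20/109.

-20/109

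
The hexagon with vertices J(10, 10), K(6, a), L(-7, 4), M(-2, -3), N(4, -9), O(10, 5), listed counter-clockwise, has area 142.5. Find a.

Write out the shoelace sum; only the two edges meeting at K involve a:
2·Area = [(10·a − 6·10) + (6·4 − (-7)·a)] + 219
       = 17·a + 183 = 285
⇒ a = 6.

6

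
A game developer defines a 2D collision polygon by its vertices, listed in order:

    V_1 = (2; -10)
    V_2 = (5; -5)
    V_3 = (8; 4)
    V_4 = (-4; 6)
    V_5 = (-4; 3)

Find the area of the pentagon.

105

V_1→V_2: (2)(-5) − (5)(-10) = 40
V_2→V_3: (5)(4) − (8)(-5) = 60
V_3→V_4: (8)(6) − (-4)(4) = 64
V_4→V_5: (-4)(3) − (-4)(6) = 12
V_5→V_1: (-4)(-10) − (2)(3) = 34
Σ = 210
Area = |Σ|/2 = 105.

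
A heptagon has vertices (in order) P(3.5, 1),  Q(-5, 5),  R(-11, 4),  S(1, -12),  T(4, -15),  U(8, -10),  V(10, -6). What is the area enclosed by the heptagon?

190.75

Apply Gauss's area formula: 2A = Σ (x_i·y_{i+1} − x_{i+1}·y_i), indices taken mod 7.
P→Q: (3.5)(5) − (-5)(1) = 22.5
Q→R: (-5)(4) − (-11)(5) = 35
R→S: (-11)(-12) − (1)(4) = 128
S→T: (1)(-15) − (4)(-12) = 33
T→U: (4)(-10) − (8)(-15) = 80
U→V: (8)(-6) − (10)(-10) = 52
V→P: (10)(1) − (3.5)(-6) = 31
Σ = 381.5
Area = |Σ|/2 = 190.75.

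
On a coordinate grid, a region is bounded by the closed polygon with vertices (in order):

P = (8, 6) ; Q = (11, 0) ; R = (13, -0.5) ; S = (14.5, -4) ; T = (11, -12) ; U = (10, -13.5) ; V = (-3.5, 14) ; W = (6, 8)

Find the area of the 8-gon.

161

Apply the surveyor's formula: 2A = Σ (x_i·y_{i+1} − x_{i+1}·y_i), indices taken mod 8.
Σ = (-66) + (-5.5) + (-44.75) + (-130) + (-28.5) + (92.75) + (-112) + (-28) = -322
Area = |Σ|/2 = 161.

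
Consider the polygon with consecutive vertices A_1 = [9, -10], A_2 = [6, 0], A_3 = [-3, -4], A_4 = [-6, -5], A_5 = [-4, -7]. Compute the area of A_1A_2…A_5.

76

Σ = (60) + (-24) + (-9) + (22) + (103) = 152
Area = |Σ|/2 = 76.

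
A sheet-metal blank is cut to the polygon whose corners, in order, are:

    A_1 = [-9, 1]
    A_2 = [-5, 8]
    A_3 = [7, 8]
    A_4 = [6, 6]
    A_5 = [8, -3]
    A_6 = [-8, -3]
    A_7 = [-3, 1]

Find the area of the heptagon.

147

Apply the shoelace formula: 2A = Σ (x_i·y_{i+1} − x_{i+1}·y_i), indices taken mod 7.
A_1→A_2: (-9)(8) − (-5)(1) = -67
A_2→A_3: (-5)(8) − (7)(8) = -96
A_3→A_4: (7)(6) − (6)(8) = -6
A_4→A_5: (6)(-3) − (8)(6) = -66
A_5→A_6: (8)(-3) − (-8)(-3) = -48
A_6→A_7: (-8)(1) − (-3)(-3) = -17
A_7→A_1: (-3)(1) − (-9)(1) = 6
Σ = -294
Area = |Σ|/2 = 147.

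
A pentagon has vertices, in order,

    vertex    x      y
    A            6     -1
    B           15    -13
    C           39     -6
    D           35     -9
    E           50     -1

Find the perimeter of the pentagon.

106

|AB| = √((9)² + (-12)²) = √225 = 15
|BC| = √((24)² + (7)²) = √625 = 25
|CD| = √((-4)² + (-3)²) = √25 = 5
|DE| = √((15)² + (8)²) = √289 = 17
|EA| = √((-44)² + (0)²) = √1936 = 44
Perimeter = 15 + 25 + 5 + 17 + 44 = 106.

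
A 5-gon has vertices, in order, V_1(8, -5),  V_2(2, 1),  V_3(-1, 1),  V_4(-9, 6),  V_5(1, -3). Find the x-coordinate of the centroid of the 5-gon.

0.8125

Apply the shoelace formula. First the cross-terms c_i = x_i·y_{i+1} − x_{i+1}·y_i:
  18, 3, 3, 21, 19  ⇒  2A = 64, A = 32.
Then Σ (x_i + x_{i+1})·c_i = 156, so x̄ = 156 / (6·32) = 0.8125.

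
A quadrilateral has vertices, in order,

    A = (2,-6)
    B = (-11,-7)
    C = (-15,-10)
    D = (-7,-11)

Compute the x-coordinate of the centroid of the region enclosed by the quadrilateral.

Apply the shoelace (surveyor's) formula. First the cross-terms c_i = x_i·y_{i+1} − x_{i+1}·y_i:
  -80, 5, 95, 64  ⇒  2A = 84, A = 42.
Then Σ (x_i + x_{i+1})·c_i = -1820, so x̄ = -1820 / (6·42) = -65/9.

-65/9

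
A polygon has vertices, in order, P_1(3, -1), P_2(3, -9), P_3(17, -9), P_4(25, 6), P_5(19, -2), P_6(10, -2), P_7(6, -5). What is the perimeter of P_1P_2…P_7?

68

|P_1P_2| = √((0)² + (-8)²) = √64 = 8
|P_2P_3| = √((14)² + (0)²) = √196 = 14
|P_3P_4| = √((8)² + (15)²) = √289 = 17
|P_4P_5| = √((-6)² + (-8)²) = √100 = 10
|P_5P_6| = √((-9)² + (0)²) = √81 = 9
|P_6P_7| = √((-4)² + (-3)²) = √25 = 5
|P_7P_1| = √((-3)² + (4)²) = √25 = 5
Perimeter = 8 + 14 + 17 + 10 + 9 + 5 + 5 = 68.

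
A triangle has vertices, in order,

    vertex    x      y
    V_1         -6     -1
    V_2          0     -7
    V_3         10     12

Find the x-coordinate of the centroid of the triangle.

4/3

Apply the shoelace (surveyor's) formula. First the cross-terms c_i = x_i·y_{i+1} − x_{i+1}·y_i:
  42, 70, 62  ⇒  2A = 174, A = 87.
Then Σ (x_i + x_{i+1})·c_i = 696, so x̄ = 696 / (6·87) = 4/3.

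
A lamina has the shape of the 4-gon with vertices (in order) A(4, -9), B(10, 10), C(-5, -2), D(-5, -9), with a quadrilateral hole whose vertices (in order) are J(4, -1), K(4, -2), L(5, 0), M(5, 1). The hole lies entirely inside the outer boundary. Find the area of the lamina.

Outer boundary:
Σ = (130) + (30) + (35) + (81) = 276
Area = |Σ|/2 = 138.
Hole:
Cross-terms: -4, 10, 5, -9  ⇒  Σ = 2
Area = |Σ|/2 = 1.
Net area = 138 − 1 = 137.

137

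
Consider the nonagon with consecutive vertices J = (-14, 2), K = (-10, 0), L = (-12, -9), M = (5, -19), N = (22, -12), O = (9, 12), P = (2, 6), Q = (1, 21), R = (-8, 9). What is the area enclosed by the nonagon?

Apply the shoelace (surveyor's) formula: 2A = Σ (x_i·y_{i+1} − x_{i+1}·y_i), indices taken mod 9.
Σ = (20) + (90) + (273) + (358) + (372) + (30) + (36) + (177) + (110) = 1466
Area = |Σ|/2 = 733.

733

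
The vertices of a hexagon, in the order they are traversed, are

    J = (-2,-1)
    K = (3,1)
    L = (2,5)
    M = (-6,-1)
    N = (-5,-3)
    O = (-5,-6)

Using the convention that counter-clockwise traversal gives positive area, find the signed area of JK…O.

31.5

Σ = (1) + (13) + (28) + (13) + (15) + (-7) = 63
Signed area = Σ/2 = 31.5 (positive ⇒ counter-clockwise traversal).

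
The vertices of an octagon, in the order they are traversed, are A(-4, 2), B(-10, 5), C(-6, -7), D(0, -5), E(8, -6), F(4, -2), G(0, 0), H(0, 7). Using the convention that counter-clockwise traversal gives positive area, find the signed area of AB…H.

103

Σ = (0) + (100) + (30) + (40) + (8) + (0) + (0) + (28) = 206
Signed area = Σ/2 = 103 (positive ⇒ counter-clockwise traversal).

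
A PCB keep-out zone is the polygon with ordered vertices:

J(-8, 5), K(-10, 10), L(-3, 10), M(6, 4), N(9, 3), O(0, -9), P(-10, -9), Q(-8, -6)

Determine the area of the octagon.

Apply the shoelace (surveyor's) formula: 2A = Σ (x_i·y_{i+1} − x_{i+1}·y_i), indices taken mod 8.
Σ = (-30) + (-70) + (-72) + (-18) + (-81) + (-90) + (-12) + (-88) = -461
Area = |Σ|/2 = 230.5.

230.5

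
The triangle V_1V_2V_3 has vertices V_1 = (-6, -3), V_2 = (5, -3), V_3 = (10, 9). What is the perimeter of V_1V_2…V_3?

44

|V_1V_2| = √((11)² + (0)²) = √121 = 11
|V_2V_3| = √((5)² + (12)²) = √169 = 13
|V_3V_1| = √((-16)² + (-12)²) = √400 = 20
Perimeter = 11 + 13 + 20 = 44.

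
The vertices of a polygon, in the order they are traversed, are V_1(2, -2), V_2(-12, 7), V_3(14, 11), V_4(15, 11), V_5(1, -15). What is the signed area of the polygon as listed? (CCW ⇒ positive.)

Apply Gauss's area formula: 2A = Σ (x_i·y_{i+1} − x_{i+1}·y_i), indices taken mod 5.
V_1→V_2: (2)(7) − (-12)(-2) = -10
V_2→V_3: (-12)(11) − (14)(7) = -230
V_3→V_4: (14)(11) − (15)(11) = -11
V_4→V_5: (15)(-15) − (1)(11) = -236
V_5→V_1: (1)(-2) − (2)(-15) = 28
Σ = -459
Signed area = Σ/2 = -229.5 (negative ⇒ clockwise traversal).

-229.5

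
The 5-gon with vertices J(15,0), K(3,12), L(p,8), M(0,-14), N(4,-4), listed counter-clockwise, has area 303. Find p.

-11

Write out the shoelace sum; only the two edges meeting at L involve p:
2·Area = [(3·8 − p·12) + (p·(-14) − 0·8)] + 296
       = -26·p + 320 = 606
⇒ p = -11.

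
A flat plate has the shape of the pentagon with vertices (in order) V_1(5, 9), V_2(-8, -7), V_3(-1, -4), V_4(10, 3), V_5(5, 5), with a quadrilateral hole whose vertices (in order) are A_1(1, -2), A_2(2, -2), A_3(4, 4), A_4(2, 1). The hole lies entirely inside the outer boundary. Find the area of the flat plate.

Outer boundary:
Apply the surveyor's formula: 2A = Σ (x_i·y_{i+1} − x_{i+1}·y_i), indices taken mod 5.
Σ = (37) + (25) + (37) + (35) + (20) = 154
Area = |Σ|/2 = 77.
Hole:
Cross-terms: 2, 16, -4, -5  ⇒  Σ = 9
Area = |Σ|/2 = 4.5.
Net area = 77 − 4.5 = 72.5.

72.5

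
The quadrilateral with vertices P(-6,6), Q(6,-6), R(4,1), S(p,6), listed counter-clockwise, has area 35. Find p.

-4

The doubled signed area Σ (x_i y_{i+1} − x_{i+1} y_i) is linear in p.
With p=0 it equals 90; the coefficient of p is 5 (from the two edges through S).
So 5·p + 90 = 2·35 = 70 ⇒ p = -4.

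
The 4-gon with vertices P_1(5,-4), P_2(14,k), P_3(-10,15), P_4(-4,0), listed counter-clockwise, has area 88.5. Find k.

Write out the shoelace sum; only the two edges meeting at P_2 involve k:
2·Area = [(5·k − 14·(-4)) + (14·15 − (-10)·k)] + 76
       = 15·k + 342 = 177
⇒ k = -11.

-11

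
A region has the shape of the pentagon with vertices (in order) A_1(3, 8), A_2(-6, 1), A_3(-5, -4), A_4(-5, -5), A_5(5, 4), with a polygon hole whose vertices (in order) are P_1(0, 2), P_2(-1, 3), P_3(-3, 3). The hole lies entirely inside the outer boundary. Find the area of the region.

58

Outer boundary:
Apply the shoelace formula: 2A = Σ (x_i·y_{i+1} − x_{i+1}·y_i), indices taken mod 5.
Σ = (51) + (29) + (5) + (5) + (28) = 118
Area = |Σ|/2 = 59.
Hole:
Apply the shoelace (surveyor's) formula: 2A = Σ (x_i·y_{i+1} − x_{i+1}·y_i), indices taken mod 3.
Σ = (2) + (6) + (-6) = 2
Area = |Σ|/2 = 1.
Net area = 59 − 1 = 58.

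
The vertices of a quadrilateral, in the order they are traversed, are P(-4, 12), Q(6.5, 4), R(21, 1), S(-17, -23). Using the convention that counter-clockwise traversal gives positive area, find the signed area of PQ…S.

-466.75

Apply Gauss's area formula: 2A = Σ (x_i·y_{i+1} − x_{i+1}·y_i), indices taken mod 4.
Σ = (-94) + (-77.5) + (-466) + (-296) = -933.5
Signed area = Σ/2 = -466.75 (negative ⇒ clockwise traversal).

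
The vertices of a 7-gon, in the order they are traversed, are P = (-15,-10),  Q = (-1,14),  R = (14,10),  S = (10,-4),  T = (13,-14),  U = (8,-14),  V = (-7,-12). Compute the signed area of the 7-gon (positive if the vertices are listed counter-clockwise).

-522

Σ = (-220) + (-206) + (-156) + (-88) + (-70) + (-194) + (-110) = -1044
Signed area = Σ/2 = -522 (negative ⇒ clockwise traversal).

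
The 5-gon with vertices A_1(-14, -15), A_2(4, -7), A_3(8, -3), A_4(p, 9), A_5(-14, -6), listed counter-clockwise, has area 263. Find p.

0

Write out the shoelace sum; only the two edges meeting at A_4 involve p:
2·Area = [(8·9 − p·(-3)) + (p·(-6) − (-14)·9)] + 328
       = -3·p + 526 = 526
⇒ p = 0.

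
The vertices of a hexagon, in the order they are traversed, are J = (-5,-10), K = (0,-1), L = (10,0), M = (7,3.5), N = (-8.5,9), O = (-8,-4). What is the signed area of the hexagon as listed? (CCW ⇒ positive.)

Apply the shoelace (surveyor's) formula: 2A = Σ (x_i·y_{i+1} − x_{i+1}·y_i), indices taken mod 6.
J→K: (-5)(-1) − (0)(-10) = 5
K→L: (0)(0) − (10)(-1) = 10
L→M: (10)(3.5) − (7)(0) = 35
M→N: (7)(9) − (-8.5)(3.5) = 92.75
N→O: (-8.5)(-4) − (-8)(9) = 106
O→J: (-8)(-10) − (-5)(-4) = 60
Σ = 308.75
Signed area = Σ/2 = 154.375 (positive ⇒ counter-clockwise traversal).

154.375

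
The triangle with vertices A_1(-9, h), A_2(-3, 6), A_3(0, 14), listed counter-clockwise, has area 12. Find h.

-2

Write out the shoelace sum; only the two edges meeting at A_1 involve h:
2·Area = [(0·h − (-9)·14) + ((-9)·6 − (-3)·h)] + -42
       = 3·h + 30 = 24
⇒ h = -2.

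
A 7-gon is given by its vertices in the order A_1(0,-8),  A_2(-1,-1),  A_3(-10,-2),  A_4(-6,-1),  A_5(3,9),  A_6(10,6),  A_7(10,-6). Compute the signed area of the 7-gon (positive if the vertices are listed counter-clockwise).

-170.5

Σ = (-8) + (-8) + (-2) + (-51) + (-72) + (-120) + (-80) = -341
Signed area = Σ/2 = -170.5 (negative ⇒ clockwise traversal).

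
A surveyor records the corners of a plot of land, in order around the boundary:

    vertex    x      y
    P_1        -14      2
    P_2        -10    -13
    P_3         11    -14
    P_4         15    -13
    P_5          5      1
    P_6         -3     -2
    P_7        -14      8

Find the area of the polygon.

328.5

Cross-terms: 202, 283, 67, 80, -7, -52, 84  ⇒  Σ = 657
Area = |Σ|/2 = 328.5.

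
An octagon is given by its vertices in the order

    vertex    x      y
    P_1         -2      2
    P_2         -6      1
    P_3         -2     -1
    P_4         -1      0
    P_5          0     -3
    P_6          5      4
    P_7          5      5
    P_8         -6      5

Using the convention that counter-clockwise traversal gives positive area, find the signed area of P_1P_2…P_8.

Apply Gauss's area formula: 2A = Σ (x_i·y_{i+1} − x_{i+1}·y_i), indices taken mod 8.
P_1→P_2: (-2)(1) − (-6)(2) = 10
P_2→P_3: (-6)(-1) − (-2)(1) = 8
P_3→P_4: (-2)(0) − (-1)(-1) = -1
P_4→P_5: (-1)(-3) − (0)(0) = 3
P_5→P_6: (0)(4) − (5)(-3) = 15
P_6→P_7: (5)(5) − (5)(4) = 5
P_7→P_8: (5)(5) − (-6)(5) = 55
P_8→P_1: (-6)(2) − (-2)(5) = -2
Σ = 93
Signed area = Σ/2 = 46.5 (positive ⇒ counter-clockwise traversal).

46.5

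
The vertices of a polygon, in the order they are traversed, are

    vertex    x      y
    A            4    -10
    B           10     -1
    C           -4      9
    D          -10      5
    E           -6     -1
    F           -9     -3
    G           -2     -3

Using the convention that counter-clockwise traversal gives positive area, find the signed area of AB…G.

Σ = (96) + (86) + (70) + (40) + (9) + (21) + (32) = 354
Signed area = Σ/2 = 177 (positive ⇒ counter-clockwise traversal).

177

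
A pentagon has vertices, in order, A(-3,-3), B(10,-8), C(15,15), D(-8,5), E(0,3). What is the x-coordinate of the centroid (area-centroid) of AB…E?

481/84

Apply the shoelace formula. First the cross-terms c_i = x_i·y_{i+1} − x_{i+1}·y_i:
  54, 270, 195, -24, 9  ⇒  2A = 504, A = 252.
Then Σ (x_i + x_{i+1})·c_i = 8658, so x̄ = 8658 / (6·252) = 481/84.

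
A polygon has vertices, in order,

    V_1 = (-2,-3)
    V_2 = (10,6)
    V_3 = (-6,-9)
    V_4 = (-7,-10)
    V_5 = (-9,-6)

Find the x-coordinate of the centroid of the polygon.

Apply the surveyor's formula. First the cross-terms c_i = x_i·y_{i+1} − x_{i+1}·y_i:
  18, -54, -3, -48, 15  ⇒  2A = -72, A = -36.
Then Σ (x_i + x_{i+1})·c_i = 570, so x̄ = 570 / (6·(-36)) = -95/36.

-95/36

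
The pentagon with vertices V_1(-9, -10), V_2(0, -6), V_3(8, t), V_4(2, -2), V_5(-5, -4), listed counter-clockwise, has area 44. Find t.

Write out the shoelace sum; only the two edges meeting at V_3 involve t:
2·Area = [(0·t − 8·(-6)) + (8·(-2) − 2·t)] + 50
       = -2·t + 82 = 88
⇒ t = -3.

-3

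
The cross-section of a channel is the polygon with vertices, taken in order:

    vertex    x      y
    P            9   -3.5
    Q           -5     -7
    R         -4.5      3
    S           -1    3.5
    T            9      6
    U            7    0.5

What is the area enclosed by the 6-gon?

Apply the shoelace formula: 2A = Σ (x_i·y_{i+1} − x_{i+1}·y_i), indices taken mod 6.
Σ = (-80.5) + (-46.5) + (-12.75) + (-37.5) + (-37.5) + (-29) = -243.75
Area = |Σ|/2 = 121.875.

121.875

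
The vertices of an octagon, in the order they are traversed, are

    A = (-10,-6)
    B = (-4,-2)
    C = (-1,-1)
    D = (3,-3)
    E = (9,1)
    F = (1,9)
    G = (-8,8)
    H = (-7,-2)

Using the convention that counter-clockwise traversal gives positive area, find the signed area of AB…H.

Cross-terms: -4, 2, 6, 30, 80, 80, 72, 22  ⇒  Σ = 288
Signed area = Σ/2 = 144 (positive ⇒ counter-clockwise traversal).

144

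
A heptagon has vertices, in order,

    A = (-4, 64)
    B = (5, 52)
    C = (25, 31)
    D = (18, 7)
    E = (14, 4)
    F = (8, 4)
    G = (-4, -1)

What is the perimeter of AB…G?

|AB| = √((9)² + (-12)²) = √225 = 15
|BC| = √((20)² + (-21)²) = √841 = 29
|CD| = √((-7)² + (-24)²) = √625 = 25
|DE| = √((-4)² + (-3)²) = √25 = 5
|EF| = √((-6)² + (0)²) = √36 = 6
|FG| = √((-12)² + (-5)²) = √169 = 13
|GA| = √((0)² + (65)²) = √4225 = 65
Perimeter = 15 + 29 + 25 + 5 + 6 + 13 + 65 = 158.

158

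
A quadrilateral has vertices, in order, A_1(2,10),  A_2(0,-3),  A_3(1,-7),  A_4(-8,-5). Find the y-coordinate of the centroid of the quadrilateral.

-155/201

Apply the surveyor's formula. First the cross-terms c_i = x_i·y_{i+1} − x_{i+1}·y_i:
  -6, 3, -61, -70  ⇒  2A = -134, A = -67.
Then Σ (y_i + y_{i+1})·c_i = 310, so ȳ = 310 / (6·(-67)) = -155/201.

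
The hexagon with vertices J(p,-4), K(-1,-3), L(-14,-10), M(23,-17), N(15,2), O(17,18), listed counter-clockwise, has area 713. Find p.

-25

Write out the shoelace sum; only the two edges meeting at J involve p:
2·Area = [(17·(-4) − p·18) + (p·(-3) − (-1)·(-4))] + 973
       = -21·p + 901 = 1426
⇒ p = -25.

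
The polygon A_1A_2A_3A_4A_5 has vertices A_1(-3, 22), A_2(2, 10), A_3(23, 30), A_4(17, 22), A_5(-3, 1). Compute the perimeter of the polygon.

|A_1A_2| = √((5)² + (-12)²) = √169 = 13
|A_2A_3| = √((21)² + (20)²) = √841 = 29
|A_3A_4| = √((-6)² + (-8)²) = √100 = 10
|A_4A_5| = √((-20)² + (-21)²) = √841 = 29
|A_5A_1| = √((0)² + (21)²) = √441 = 21
Perimeter = 13 + 29 + 10 + 29 + 21 = 102.

102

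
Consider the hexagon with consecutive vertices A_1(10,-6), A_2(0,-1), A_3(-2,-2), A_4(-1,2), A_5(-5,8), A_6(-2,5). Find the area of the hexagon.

Apply Gauss's area formula: 2A = Σ (x_i·y_{i+1} − x_{i+1}·y_i), indices taken mod 6.
Σ = (-10) + (-2) + (-6) + (2) + (-9) + (-38) = -63
Area = |Σ|/2 = 31.5.

31.5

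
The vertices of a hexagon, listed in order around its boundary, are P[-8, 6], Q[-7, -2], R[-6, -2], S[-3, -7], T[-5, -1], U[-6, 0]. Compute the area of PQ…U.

Apply the shoelace formula: 2A = Σ (x_i·y_{i+1} − x_{i+1}·y_i), indices taken mod 6.
Cross-terms: 58, 2, 36, -32, -6, -36  ⇒  Σ = 22
Area = |Σ|/2 = 11.

11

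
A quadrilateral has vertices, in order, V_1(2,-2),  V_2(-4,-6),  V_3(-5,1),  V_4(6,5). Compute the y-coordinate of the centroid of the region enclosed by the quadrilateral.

Apply the shoelace formula. First the cross-terms c_i = x_i·y_{i+1} − x_{i+1}·y_i:
  -20, -34, -31, -22  ⇒  2A = -107, A = -53.5.
Then Σ (y_i + y_{i+1})·c_i = 78, so ȳ = 78 / (6·(-53.5)) = -26/107.

-26/107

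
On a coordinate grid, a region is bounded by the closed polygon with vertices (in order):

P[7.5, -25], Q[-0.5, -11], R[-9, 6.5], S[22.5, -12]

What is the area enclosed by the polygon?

354

Cross-terms: -95, -102.25, -38.25, -472.5  ⇒  Σ = -708
Area = |Σ|/2 = 354.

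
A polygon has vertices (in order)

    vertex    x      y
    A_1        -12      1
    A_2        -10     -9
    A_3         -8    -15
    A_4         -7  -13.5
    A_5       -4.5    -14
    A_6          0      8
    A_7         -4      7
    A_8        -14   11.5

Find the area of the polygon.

204.125

Apply Gauss's area formula: 2A = Σ (x_i·y_{i+1} − x_{i+1}·y_i), indices taken mod 8.
Σ = (118) + (78) + (3) + (37.25) + (-36) + (32) + (52) + (124) = 408.25
Area = |Σ|/2 = 204.125.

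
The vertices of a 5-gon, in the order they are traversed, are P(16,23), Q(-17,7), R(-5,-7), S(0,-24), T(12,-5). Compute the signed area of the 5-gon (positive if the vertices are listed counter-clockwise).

710.5

Apply the shoelace (surveyor's) formula: 2A = Σ (x_i·y_{i+1} − x_{i+1}·y_i), indices taken mod 5.
P→Q: (16)(7) − (-17)(23) = 503
Q→R: (-17)(-7) − (-5)(7) = 154
R→S: (-5)(-24) − (0)(-7) = 120
S→T: (0)(-5) − (12)(-24) = 288
T→P: (12)(23) − (16)(-5) = 356
Σ = 1421
Signed area = Σ/2 = 710.5 (positive ⇒ counter-clockwise traversal).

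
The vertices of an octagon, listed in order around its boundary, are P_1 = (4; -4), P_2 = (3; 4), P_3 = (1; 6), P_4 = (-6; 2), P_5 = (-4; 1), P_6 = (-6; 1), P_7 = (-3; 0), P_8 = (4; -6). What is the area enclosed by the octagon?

Apply the surveyor's formula: 2A = Σ (x_i·y_{i+1} − x_{i+1}·y_i), indices taken mod 8.
Cross-terms: 28, 14, 38, 2, 2, 3, 18, 8  ⇒  Σ = 113
Area = |Σ|/2 = 56.5.

56.5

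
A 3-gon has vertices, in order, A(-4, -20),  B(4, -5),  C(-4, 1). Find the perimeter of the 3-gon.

|AB| = √((8)² + (15)²) = √289 = 17
|BC| = √((-8)² + (6)²) = √100 = 10
|CA| = √((0)² + (-21)²) = √441 = 21
Perimeter = 17 + 10 + 21 = 48.

48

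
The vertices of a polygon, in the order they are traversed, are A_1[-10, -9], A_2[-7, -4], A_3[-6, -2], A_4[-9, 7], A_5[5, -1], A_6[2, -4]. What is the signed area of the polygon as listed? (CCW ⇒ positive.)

Apply the surveyor's formula: 2A = Σ (x_i·y_{i+1} − x_{i+1}·y_i), indices taken mod 6.
Cross-terms: -23, -10, -60, -26, -18, -58  ⇒  Σ = -195
Signed area = Σ/2 = -97.5 (negative ⇒ clockwise traversal).

-97.5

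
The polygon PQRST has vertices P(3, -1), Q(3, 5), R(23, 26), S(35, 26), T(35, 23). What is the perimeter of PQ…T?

|PQ| = √((0)² + (6)²) = √36 = 6
|QR| = √((20)² + (21)²) = √841 = 29
|RS| = √((12)² + (0)²) = √144 = 12
|ST| = √((0)² + (-3)²) = √9 = 3
|TP| = √((-32)² + (-24)²) = √1600 = 40
Perimeter = 6 + 29 + 12 + 3 + 40 = 90.

90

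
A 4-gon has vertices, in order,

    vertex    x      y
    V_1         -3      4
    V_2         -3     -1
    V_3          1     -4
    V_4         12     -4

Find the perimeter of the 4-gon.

|V_1V_2| = √((0)² + (-5)²) = √25 = 5
|V_2V_3| = √((4)² + (-3)²) = √25 = 5
|V_3V_4| = √((11)² + (0)²) = √121 = 11
|V_4V_1| = √((-15)² + (8)²) = √289 = 17
Perimeter = 5 + 5 + 11 + 17 = 38.

38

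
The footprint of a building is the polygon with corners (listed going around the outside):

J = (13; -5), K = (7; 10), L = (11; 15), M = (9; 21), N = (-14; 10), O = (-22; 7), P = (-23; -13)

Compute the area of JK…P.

Apply the surveyor's formula: 2A = Σ (x_i·y_{i+1} − x_{i+1}·y_i), indices taken mod 7.
Σ = (165) + (-5) + (96) + (384) + (122) + (447) + (284) = 1493
Area = |Σ|/2 = 746.5.

746.5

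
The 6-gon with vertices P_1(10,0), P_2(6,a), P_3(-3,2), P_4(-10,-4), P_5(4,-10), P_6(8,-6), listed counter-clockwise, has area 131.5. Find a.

Write out the shoelace sum; only the two edges meeting at P_2 involve a:
2·Area = [(10·a − 6·0) + (6·2 − (-3)·a)] + 264
       = 13·a + 276 = 263
⇒ a = -1.

-1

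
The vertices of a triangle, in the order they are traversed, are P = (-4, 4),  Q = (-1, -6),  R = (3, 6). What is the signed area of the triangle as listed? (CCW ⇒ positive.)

38

Apply the shoelace formula: 2A = Σ (x_i·y_{i+1} − x_{i+1}·y_i), indices taken mod 3.
Σ = (28) + (12) + (36) = 76
Signed area = Σ/2 = 38 (positive ⇒ counter-clockwise traversal).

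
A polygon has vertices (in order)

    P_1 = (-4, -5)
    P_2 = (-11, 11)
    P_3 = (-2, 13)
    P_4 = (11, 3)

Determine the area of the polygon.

206

Apply the shoelace (surveyor's) formula: 2A = Σ (x_i·y_{i+1} − x_{i+1}·y_i), indices taken mod 4.
Σ = (-99) + (-121) + (-149) + (-43) = -412
Area = |Σ|/2 = 206.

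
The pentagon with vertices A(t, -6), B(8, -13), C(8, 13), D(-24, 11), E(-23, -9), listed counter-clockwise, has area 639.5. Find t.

-4

Write out the shoelace sum; only the two edges meeting at A involve t:
2·Area = [((-23)·(-6) − t·(-9)) + (t·(-13) − 8·(-6))] + 1077
       = -4·t + 1263 = 1279
⇒ t = -4.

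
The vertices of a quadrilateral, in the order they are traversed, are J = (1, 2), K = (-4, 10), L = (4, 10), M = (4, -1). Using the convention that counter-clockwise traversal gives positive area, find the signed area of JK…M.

Apply the shoelace (surveyor's) formula: 2A = Σ (x_i·y_{i+1} − x_{i+1}·y_i), indices taken mod 4.
J→K: (1)(10) − (-4)(2) = 18
K→L: (-4)(10) − (4)(10) = -80
L→M: (4)(-1) − (4)(10) = -44
M→J: (4)(2) − (1)(-1) = 9
Σ = -97
Signed area = Σ/2 = -48.5 (negative ⇒ clockwise traversal).

-48.5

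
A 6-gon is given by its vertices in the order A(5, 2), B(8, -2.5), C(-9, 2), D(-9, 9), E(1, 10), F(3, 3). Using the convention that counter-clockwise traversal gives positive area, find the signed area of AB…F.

Apply Gauss's area formula: 2A = Σ (x_i·y_{i+1} − x_{i+1}·y_i), indices taken mod 6.
Cross-terms: -28.5, -6.5, -63, -99, -27, -9  ⇒  Σ = -233
Signed area = Σ/2 = -116.5 (negative ⇒ clockwise traversal).

-116.5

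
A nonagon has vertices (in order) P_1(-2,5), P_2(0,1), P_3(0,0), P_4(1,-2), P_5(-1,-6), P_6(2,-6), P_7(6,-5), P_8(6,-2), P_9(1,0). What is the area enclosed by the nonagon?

Apply the shoelace (surveyor's) formula: 2A = Σ (x_i·y_{i+1} − x_{i+1}·y_i), indices taken mod 9.
Σ = (-2) + (0) + (0) + (-8) + (18) + (26) + (18) + (2) + (5) = 59
Area = |Σ|/2 = 29.5.

29.5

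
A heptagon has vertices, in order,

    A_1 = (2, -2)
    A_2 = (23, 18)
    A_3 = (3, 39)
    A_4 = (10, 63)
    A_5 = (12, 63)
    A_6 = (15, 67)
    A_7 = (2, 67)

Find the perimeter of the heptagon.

|A_1A_2| = √((21)² + (20)²) = √841 = 29
|A_2A_3| = √((-20)² + (21)²) = √841 = 29
|A_3A_4| = √((7)² + (24)²) = √625 = 25
|A_4A_5| = √((2)² + (0)²) = √4 = 2
|A_5A_6| = √((3)² + (4)²) = √25 = 5
|A_6A_7| = √((-13)² + (0)²) = √169 = 13
|A_7A_1| = √((0)² + (-69)²) = √4761 = 69
Perimeter = 29 + 29 + 25 + 2 + 5 + 13 + 69 = 172.

172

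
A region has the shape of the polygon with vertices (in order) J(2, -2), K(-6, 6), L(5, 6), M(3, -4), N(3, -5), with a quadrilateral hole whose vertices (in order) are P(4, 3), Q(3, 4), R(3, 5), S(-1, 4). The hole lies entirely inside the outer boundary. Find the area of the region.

47.5

Outer boundary:
Cross-terms: 0, -66, -38, -3, 4  ⇒  Σ = -103
Area = |Σ|/2 = 51.5.
Hole:
Σ = (7) + (3) + (17) + (-19) = 8
Area = |Σ|/2 = 4.
Net area = 51.5 − 4 = 47.5.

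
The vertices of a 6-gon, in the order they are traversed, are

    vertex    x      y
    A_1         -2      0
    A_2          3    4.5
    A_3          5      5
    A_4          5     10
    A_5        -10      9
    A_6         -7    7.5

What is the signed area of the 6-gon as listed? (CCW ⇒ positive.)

Apply the shoelace formula: 2A = Σ (x_i·y_{i+1} − x_{i+1}·y_i), indices taken mod 6.
Σ = (-9) + (-7.5) + (25) + (145) + (-12) + (15) = 156.5
Signed area = Σ/2 = 78.25 (positive ⇒ counter-clockwise traversal).

78.25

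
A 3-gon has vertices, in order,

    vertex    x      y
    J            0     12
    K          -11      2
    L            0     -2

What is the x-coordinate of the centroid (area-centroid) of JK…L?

-11/3

Apply Gauss's area formula. First the cross-terms c_i = x_i·y_{i+1} − x_{i+1}·y_i:
  132, 22, 0  ⇒  2A = 154, A = 77.
Then Σ (x_i + x_{i+1})·c_i = -1694, so x̄ = -1694 / (6·77) = -11/3.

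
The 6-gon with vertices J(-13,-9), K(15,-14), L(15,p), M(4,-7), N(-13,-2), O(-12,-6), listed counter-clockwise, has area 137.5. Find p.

The doubled signed area Σ (x_i y_{i+1} − x_{i+1} y_i) is linear in p.
With p=0 it equals 407; the coefficient of p is 11 (from the two edges through L).
So 11·p + 407 = 2·137.5 = 275 ⇒ p = -12.

-12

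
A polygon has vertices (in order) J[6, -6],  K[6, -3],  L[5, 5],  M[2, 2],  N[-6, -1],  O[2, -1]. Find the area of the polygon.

Apply the shoelace formula: 2A = Σ (x_i·y_{i+1} − x_{i+1}·y_i), indices taken mod 6.
Σ = (18) + (45) + (0) + (10) + (8) + (-6) = 75
Area = |Σ|/2 = 37.5.

37.5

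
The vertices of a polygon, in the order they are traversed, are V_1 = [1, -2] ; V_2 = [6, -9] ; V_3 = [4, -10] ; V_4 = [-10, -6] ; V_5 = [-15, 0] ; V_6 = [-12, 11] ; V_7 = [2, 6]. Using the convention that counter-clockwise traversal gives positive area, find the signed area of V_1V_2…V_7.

-252

V_1→V_2: (1)(-9) − (6)(-2) = 3
V_2→V_3: (6)(-10) − (4)(-9) = -24
V_3→V_4: (4)(-6) − (-10)(-10) = -124
V_4→V_5: (-10)(0) − (-15)(-6) = -90
V_5→V_6: (-15)(11) − (-12)(0) = -165
V_6→V_7: (-12)(6) − (2)(11) = -94
V_7→V_1: (2)(-2) − (1)(6) = -10
Σ = -504
Signed area = Σ/2 = -252 (negative ⇒ clockwise traversal).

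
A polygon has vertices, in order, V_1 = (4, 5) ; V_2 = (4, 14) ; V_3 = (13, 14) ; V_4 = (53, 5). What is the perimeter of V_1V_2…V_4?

108

|V_1V_2| = √((0)² + (9)²) = √81 = 9
|V_2V_3| = √((9)² + (0)²) = √81 = 9
|V_3V_4| = √((40)² + (-9)²) = √1681 = 41
|V_4V_1| = √((-49)² + (0)²) = √2401 = 49
Perimeter = 9 + 9 + 41 + 49 = 108.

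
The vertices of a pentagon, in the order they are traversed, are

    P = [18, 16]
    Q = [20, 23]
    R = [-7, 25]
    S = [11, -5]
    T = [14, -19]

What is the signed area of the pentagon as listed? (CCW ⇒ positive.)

471

P→Q: (18)(23) − (20)(16) = 94
Q→R: (20)(25) − (-7)(23) = 661
R→S: (-7)(-5) − (11)(25) = -240
S→T: (11)(-19) − (14)(-5) = -139
T→P: (14)(16) − (18)(-19) = 566
Σ = 942
Signed area = Σ/2 = 471 (positive ⇒ counter-clockwise traversal).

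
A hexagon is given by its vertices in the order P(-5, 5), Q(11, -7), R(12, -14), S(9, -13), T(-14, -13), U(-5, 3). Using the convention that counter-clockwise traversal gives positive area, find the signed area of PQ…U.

-268

Apply Gauss's area formula: 2A = Σ (x_i·y_{i+1} − x_{i+1}·y_i), indices taken mod 6.
Σ = (-20) + (-70) + (-30) + (-299) + (-107) + (-10) = -536
Signed area = Σ/2 = -268 (negative ⇒ clockwise traversal).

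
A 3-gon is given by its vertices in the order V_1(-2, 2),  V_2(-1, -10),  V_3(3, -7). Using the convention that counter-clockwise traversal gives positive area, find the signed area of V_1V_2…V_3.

Σ = (22) + (37) + (-8) = 51
Signed area = Σ/2 = 25.5 (positive ⇒ counter-clockwise traversal).

25.5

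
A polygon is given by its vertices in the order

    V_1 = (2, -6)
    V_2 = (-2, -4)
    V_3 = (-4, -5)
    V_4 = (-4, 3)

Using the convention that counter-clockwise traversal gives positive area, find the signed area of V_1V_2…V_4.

Cross-terms: -20, -6, -32, 18  ⇒  Σ = -40
Signed area = Σ/2 = -20 (negative ⇒ clockwise traversal).

-20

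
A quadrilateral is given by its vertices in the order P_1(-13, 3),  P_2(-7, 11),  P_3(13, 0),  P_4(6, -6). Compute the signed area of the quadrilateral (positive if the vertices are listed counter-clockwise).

P_1→P_2: (-13)(11) − (-7)(3) = -122
P_2→P_3: (-7)(0) − (13)(11) = -143
P_3→P_4: (13)(-6) − (6)(0) = -78
P_4→P_1: (6)(3) − (-13)(-6) = -60
Σ = -403
Signed area = Σ/2 = -201.5 (negative ⇒ clockwise traversal).

-201.5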